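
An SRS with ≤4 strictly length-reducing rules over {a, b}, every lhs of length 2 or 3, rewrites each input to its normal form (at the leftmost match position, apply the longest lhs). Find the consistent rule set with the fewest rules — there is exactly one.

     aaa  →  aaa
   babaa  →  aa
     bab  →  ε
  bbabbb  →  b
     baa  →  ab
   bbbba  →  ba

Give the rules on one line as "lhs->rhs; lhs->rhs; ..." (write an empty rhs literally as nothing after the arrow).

baa->ab; bab->; bb->b

  | aaa
  | babaa => aa
  | bab => ε
  | bbabbb => babbb => bb => b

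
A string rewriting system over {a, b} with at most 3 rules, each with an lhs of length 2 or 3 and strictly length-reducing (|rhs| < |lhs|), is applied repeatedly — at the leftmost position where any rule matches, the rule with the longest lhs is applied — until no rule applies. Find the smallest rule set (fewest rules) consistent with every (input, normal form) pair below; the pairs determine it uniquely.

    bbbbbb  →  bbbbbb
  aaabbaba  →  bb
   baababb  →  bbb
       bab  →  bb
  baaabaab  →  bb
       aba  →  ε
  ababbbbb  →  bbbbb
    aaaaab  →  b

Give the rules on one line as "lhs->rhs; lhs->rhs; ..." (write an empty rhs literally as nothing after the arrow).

  | bbbbbb
  | aaabbaba => aabbaba => abbaba => bbaba => bb
  | baababb => babb => bbb
  | bab => bb

ab->b; aba->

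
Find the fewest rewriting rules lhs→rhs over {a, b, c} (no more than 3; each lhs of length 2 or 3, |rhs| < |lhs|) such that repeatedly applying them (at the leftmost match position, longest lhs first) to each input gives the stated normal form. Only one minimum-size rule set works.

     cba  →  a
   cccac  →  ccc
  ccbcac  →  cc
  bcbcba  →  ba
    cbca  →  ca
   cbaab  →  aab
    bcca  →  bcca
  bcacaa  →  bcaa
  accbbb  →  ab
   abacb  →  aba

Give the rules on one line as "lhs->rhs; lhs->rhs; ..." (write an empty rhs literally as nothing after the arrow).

  | cba => a
  | cccac => ccc
  | ccbcac => ccac => cc
  | bcbcba => bcba => ba

cac->c; cb->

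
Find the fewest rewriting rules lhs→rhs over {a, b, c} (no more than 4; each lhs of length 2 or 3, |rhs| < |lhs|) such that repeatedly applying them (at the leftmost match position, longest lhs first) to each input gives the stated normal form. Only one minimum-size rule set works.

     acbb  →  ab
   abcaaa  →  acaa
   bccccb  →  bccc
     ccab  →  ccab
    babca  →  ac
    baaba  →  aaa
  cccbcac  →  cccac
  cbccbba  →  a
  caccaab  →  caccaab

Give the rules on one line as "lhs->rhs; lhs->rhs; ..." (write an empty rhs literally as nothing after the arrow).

ba->a; bca->c; cb->

  | acbb => ab
  | abcaaa => acaa
  | bccccb => bccc
  | ccab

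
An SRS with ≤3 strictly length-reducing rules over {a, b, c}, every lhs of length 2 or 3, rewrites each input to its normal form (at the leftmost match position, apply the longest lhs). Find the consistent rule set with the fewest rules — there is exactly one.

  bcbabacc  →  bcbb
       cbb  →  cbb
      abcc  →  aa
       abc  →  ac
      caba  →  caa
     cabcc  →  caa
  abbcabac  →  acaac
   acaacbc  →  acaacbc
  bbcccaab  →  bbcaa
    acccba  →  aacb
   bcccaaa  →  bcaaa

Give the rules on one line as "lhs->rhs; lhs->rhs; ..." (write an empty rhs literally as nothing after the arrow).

  | bcbabacc => bcbbacc => bcbbcc => bcbba => bcbb
  | cbb
  | abcc => acc => aa
  | abc => ac

ab->a; ba->b; cc->a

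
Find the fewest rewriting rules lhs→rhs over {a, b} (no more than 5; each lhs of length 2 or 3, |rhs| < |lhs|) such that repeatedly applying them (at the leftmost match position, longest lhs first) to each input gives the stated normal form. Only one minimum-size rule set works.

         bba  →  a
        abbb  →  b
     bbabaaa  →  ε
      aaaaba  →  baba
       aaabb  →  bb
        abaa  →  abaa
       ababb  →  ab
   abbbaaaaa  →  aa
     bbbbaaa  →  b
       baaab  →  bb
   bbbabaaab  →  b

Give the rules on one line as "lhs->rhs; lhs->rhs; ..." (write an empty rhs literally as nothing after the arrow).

  | bba => a
  | abbb => b
  | bbabaaa => abaaa => abb => ε
  | aaaaba => baba

aaa->b; abb->; bba->a; bbb->bb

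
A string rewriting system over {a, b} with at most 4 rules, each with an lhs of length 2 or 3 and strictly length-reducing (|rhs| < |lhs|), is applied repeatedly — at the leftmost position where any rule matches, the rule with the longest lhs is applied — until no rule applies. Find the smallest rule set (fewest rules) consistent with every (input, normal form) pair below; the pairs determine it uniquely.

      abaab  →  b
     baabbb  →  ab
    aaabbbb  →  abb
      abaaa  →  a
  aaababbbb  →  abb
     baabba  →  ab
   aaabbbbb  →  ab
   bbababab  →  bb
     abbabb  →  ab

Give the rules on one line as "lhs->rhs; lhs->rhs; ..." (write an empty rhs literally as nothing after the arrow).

  | abaab => aab => b
  | baabbb => abbb => ab
  | aaabbbb => abbbb => abb
  | abaaa => aaa => a

aa->; ba->; bbb->b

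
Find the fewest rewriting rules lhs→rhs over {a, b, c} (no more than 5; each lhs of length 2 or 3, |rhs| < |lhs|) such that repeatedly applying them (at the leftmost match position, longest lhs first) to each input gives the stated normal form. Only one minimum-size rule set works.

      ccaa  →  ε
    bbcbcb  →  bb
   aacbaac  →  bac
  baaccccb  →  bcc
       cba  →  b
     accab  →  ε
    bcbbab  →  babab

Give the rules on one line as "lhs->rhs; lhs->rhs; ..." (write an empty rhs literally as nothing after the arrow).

aa->; ca->; cb->a; cba->b

  | ccaa => ca => ε
  | bbcbcb => bbacb => bbaa => bb
  | aacbaac => cbaac => bac
  | baaccccb => bccccb => bccca => bcc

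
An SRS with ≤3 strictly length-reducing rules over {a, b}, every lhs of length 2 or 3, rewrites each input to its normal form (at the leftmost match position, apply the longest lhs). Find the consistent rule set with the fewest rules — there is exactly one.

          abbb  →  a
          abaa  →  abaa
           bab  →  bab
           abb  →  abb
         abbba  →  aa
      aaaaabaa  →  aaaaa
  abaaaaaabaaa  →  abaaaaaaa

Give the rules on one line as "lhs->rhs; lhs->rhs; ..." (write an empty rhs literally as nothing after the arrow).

aab->; bbb->

  | abbb => a
  | abaa
  | bab
  | abb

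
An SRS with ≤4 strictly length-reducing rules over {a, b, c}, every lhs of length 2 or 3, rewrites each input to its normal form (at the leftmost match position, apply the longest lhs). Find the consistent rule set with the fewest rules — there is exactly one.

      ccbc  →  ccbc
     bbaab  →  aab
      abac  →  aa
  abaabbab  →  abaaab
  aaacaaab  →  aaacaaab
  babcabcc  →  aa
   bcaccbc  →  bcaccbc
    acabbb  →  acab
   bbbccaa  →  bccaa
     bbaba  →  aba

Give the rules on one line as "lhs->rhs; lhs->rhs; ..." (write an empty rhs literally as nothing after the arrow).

  | ccbc
  | bbaab => aab
  | abac => aa
  | abaabbab => abaaab

abc->ba; bac->a; bb->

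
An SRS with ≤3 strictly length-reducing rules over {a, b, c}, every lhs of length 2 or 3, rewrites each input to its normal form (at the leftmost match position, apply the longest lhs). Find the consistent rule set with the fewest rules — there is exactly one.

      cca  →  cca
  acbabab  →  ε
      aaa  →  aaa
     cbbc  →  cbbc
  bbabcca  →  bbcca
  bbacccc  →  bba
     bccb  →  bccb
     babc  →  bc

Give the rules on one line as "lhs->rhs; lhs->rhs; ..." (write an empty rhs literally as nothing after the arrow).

  | cca
  | acbabab => ababab => abab => ab => ε
  | aaa
  | cbbc

ab->; ac->a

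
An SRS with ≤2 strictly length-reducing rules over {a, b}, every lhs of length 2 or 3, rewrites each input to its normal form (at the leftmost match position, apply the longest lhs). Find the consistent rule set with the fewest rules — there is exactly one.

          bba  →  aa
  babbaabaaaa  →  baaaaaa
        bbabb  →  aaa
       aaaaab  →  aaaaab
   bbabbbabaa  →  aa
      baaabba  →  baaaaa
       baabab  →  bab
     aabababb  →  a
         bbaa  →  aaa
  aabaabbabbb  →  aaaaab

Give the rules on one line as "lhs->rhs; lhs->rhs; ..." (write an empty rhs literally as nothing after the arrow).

aba->; bb->a

  | bba => aa
  | babbaabaaaa => baaaabaaaa => baaaaaa
  | bbabb => aabb => aaa
  | aaaaab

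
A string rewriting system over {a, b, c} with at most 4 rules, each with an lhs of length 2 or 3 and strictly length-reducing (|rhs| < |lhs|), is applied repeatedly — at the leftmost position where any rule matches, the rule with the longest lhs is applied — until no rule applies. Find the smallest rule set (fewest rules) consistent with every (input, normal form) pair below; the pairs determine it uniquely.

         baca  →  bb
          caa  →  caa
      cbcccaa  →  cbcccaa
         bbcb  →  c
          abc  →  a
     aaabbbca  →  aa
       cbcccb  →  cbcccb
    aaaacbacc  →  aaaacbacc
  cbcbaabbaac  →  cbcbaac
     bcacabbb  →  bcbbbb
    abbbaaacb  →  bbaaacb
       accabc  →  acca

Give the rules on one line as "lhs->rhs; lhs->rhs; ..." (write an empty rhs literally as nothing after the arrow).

ab->; abc->a; aca->b; bbc->ca

  | baca => bb
  | caa
  | cbcccaa
  | bbcb => cab => c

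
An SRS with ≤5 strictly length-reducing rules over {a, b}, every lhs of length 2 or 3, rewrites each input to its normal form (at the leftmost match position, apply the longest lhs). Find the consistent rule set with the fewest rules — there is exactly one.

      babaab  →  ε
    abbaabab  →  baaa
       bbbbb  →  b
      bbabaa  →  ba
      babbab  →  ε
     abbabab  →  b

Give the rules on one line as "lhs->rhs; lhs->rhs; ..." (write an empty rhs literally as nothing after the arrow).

  | babaab => bbab => ab => ε
  | abbaabab => baabab => baaab => baaa
  | bbbbb => bbb => b
  | bbabaa => abaa => ba

aab->aa; ab->; aba->b; bb->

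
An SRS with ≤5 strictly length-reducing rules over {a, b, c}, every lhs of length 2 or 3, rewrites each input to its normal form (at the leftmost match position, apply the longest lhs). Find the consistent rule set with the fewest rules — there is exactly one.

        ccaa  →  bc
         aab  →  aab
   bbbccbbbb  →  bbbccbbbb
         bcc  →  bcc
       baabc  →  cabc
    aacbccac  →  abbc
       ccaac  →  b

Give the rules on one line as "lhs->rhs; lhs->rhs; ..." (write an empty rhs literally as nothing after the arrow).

  | ccaa => bba => bc
  | aab
  | bbbccbbbb
  | bcc

acb->; ba->c; bac->; cca->bb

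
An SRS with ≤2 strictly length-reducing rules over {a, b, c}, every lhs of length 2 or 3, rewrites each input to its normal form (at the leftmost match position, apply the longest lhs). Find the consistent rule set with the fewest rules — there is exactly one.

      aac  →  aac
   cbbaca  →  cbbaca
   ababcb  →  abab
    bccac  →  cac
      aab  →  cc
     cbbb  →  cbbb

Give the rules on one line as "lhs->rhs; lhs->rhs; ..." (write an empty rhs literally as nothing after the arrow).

  | aac
  | cbbaca
  | ababcb => abab
  | bccac => cac

aab->cc; bc->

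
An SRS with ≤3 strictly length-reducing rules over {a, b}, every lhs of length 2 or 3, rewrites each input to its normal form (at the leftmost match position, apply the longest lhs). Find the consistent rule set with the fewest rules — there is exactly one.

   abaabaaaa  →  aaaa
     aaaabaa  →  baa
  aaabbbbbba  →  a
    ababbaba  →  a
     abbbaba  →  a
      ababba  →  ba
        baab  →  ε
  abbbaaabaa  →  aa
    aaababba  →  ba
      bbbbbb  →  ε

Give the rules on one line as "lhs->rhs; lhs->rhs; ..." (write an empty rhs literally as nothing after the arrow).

ab->b; bb->

  | abaabaaaa => baabaaaa => babaaaa => bbaaaa => aaaa
  | aaaabaa => aaabaa => aabaa => abaa => baa
  | aaabbbbbba => aabbbbbba => abbbbbba => bbbbbba => bbbba => bba => a
  | ababbaba => babbaba => bbbaba => baba => bba => a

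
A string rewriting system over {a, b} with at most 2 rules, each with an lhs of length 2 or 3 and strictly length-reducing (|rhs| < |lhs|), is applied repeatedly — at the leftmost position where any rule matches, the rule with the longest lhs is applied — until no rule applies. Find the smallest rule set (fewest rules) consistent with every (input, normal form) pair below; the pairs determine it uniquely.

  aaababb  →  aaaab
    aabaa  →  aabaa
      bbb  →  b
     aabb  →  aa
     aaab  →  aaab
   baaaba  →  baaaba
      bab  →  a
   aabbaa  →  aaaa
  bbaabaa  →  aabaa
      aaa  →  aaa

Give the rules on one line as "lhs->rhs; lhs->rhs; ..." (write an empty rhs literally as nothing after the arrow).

bab->a; bb->

  | aaababb => aaaab
  | aabaa
  | bbb => b
  | aabb => aa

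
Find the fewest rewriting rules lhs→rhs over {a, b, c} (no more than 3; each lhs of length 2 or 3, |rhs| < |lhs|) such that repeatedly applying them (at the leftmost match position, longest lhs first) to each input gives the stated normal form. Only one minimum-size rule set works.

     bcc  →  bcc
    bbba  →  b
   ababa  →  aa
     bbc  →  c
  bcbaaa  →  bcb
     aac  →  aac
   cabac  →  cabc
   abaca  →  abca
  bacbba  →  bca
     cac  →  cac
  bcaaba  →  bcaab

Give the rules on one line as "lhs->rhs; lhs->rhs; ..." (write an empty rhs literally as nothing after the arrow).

ba->b; bb->

  | bcc
  | bbba => ba => b
  | ababa => abba => aa
  | bbc => c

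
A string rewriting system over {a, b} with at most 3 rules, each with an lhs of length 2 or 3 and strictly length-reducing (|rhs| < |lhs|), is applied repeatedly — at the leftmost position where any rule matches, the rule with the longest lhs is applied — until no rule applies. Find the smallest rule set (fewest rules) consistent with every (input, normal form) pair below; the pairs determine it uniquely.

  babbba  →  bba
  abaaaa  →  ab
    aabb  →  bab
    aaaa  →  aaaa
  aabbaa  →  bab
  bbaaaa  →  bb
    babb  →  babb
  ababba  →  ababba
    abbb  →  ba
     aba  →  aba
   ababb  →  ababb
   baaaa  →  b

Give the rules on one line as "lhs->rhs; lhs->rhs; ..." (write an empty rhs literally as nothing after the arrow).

aab->ba; baa->b; bbb->ab

  | babbba => baaba => bba
  | abaaaa => abaa => ab
  | aabb => bab
  | aaaa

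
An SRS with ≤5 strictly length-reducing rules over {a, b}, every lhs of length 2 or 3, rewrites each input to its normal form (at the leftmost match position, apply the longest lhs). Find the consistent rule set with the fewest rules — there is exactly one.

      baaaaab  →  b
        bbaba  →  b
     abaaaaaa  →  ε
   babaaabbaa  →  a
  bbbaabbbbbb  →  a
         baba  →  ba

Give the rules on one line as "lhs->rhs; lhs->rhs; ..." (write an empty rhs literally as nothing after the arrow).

aa->; aab->ba; ab->; bb->a

  | baaaaab => baaab => bab => b
  | bbaba => aaba => baa => b
  | abaaaaaa => aaaaaa => aaaa => aa => ε
  | babaaabbaa => baaabbaa => babbaa => bbaa => aaa => a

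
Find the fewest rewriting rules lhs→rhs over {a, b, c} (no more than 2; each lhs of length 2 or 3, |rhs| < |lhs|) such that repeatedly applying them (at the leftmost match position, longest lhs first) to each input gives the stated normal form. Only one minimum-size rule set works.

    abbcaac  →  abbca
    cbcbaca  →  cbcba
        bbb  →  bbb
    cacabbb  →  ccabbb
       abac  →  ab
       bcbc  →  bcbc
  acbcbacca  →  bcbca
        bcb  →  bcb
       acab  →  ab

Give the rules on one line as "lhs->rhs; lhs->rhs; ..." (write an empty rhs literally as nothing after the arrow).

ac->; cac->cc

  | abbcaac => abbca
  | cbcbaca => cbcba
  | bbb
  | cacabbb => ccabbb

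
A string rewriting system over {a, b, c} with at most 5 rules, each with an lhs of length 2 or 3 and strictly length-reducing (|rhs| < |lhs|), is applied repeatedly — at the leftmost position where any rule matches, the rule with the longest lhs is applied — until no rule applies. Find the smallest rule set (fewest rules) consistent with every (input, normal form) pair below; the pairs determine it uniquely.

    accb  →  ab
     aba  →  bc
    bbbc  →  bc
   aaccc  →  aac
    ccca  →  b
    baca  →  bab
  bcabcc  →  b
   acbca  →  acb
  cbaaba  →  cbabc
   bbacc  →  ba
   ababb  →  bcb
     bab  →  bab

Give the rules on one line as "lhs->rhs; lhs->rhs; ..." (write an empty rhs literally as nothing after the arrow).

aba->bc; bb->b; ca->b; cc->

  | accb => ab
  | aba => bc
  | bbbc => bbc => bc
  | aaccc => aac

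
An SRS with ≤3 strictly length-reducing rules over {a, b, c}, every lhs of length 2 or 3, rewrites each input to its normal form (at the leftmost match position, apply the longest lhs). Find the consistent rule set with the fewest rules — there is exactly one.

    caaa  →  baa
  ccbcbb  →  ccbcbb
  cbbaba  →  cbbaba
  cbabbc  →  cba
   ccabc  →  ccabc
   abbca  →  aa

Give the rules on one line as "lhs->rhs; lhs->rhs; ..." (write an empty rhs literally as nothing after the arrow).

  | caaa => baa
  | ccbcbb
  | cbbaba
  | cbabbc => cba

bbc->; caa->ba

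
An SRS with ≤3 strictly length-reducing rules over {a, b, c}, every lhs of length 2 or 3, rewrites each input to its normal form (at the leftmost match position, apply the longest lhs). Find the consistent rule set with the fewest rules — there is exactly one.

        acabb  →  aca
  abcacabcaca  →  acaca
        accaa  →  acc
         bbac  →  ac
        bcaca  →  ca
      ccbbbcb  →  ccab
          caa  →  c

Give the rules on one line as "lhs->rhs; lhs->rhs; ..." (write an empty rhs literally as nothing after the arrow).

aa->; bb->; bc->a

  | acabb => aca
  | abcacabcaca => aaacabcaca => acabcaca => acaaaca => acaca
  | accaa => acc
  | bbac => ac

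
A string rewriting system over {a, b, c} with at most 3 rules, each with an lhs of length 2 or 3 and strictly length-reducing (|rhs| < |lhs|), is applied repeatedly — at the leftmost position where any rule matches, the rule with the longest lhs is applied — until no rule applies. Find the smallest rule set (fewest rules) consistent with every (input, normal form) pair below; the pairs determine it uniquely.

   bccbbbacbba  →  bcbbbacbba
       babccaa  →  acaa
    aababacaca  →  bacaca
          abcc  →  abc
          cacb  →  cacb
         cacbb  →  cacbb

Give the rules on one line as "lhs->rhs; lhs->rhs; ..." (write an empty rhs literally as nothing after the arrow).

aaa->b; bab->a; cc->c

  | bccbbbacbba => bcbbbacbba
  | babccaa => accaa => acaa
  | aababacaca => aaaacaca => bacaca
  | abcc => abc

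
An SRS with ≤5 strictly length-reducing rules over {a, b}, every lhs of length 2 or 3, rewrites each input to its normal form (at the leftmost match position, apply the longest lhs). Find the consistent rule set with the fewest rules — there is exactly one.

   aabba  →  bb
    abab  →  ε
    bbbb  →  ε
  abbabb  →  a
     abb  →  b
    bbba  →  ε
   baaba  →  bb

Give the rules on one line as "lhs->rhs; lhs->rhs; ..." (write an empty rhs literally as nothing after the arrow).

  | aabba => bba => bb
  | abab => ab => ε
  | bbbb => ab => ε
  | abbabb => babb => bbb => a

aa->; ab->; ba->b; bbb->a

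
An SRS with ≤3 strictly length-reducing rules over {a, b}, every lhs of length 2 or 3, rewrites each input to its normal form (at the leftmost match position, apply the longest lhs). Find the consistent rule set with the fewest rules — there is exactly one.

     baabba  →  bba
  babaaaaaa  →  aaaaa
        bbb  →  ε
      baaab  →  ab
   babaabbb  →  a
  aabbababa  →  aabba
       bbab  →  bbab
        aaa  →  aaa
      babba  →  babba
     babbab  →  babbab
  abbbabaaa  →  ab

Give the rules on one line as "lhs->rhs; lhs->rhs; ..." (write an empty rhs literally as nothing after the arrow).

aba->bb; baa->; bbb->

  | baabba => bba
  | babaaaaaa => bbbaaaaa => aaaaa
  | bbb => ε
  | baaab => ab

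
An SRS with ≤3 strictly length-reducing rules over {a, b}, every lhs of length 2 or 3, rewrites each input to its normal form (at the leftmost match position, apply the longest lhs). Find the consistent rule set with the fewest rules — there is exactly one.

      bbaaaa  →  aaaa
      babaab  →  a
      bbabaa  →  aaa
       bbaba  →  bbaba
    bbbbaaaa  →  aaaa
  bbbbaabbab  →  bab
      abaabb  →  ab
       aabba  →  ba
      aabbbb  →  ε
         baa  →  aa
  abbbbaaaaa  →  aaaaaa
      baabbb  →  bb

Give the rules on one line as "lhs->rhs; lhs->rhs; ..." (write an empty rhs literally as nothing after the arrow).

  | bbaaaa => baaaa => aaaa
  | babaab => baaab => aaab => a
  | bbabaa => bbaaa => baaa => aaa
  | bbaba

aab->; baa->aa; bbb->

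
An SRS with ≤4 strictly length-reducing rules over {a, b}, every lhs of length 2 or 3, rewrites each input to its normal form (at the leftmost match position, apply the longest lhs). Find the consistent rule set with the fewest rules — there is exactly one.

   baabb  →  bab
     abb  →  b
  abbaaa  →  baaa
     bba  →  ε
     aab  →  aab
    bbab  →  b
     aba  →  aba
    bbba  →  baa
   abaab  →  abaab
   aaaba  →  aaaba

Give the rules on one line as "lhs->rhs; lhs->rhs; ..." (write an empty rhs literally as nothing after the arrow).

  | baabb => bab
  | abb => b
  | abbaaa => baaa
  | bba => ε

abb->b; bba->; bbb->ba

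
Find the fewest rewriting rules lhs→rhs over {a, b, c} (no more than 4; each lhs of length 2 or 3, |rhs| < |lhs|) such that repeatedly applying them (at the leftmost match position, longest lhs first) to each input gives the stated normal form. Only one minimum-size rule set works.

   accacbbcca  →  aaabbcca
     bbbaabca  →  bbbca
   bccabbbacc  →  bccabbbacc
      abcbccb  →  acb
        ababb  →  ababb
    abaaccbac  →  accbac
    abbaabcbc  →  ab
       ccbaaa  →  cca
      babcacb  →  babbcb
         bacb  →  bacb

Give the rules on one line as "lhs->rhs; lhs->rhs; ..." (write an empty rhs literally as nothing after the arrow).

  | accacbbcca => acbcbbcca => aaabbcca
  | bbbaabca => bbbca
  | bccabbbacc
  | abcbccb => abaacb => acb

baa->; cac->bc; cbc->aa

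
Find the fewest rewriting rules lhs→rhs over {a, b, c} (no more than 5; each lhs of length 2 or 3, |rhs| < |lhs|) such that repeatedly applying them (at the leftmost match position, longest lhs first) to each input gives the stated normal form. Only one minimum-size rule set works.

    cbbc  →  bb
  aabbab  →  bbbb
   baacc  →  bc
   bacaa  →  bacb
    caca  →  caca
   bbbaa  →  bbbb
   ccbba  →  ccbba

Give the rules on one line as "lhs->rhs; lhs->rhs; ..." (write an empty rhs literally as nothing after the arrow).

aa->b; ab->b; bbc->ab; cab->bb

  | cbbc => cab => bb
  | aabbab => bbbab => bbbb
  | baacc => bbcc => abc => bc
  | bacaa => bacb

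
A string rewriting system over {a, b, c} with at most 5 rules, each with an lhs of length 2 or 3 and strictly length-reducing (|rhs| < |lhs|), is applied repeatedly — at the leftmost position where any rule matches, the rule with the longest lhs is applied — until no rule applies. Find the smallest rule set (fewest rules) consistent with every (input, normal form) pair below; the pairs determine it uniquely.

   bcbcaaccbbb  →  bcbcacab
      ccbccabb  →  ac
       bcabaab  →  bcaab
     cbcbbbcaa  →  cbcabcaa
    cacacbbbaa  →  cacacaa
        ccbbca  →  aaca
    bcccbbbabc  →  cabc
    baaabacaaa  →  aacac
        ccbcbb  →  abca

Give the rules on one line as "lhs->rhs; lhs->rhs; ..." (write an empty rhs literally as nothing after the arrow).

  | bcbcaaccbbb => bcbcaaabbb => bcbcacbbb => bcbcacab
  | ccbccabb => abccabb => abaabb => aabb => aaa => ac
  | bcabaab => bcaab
  | cbcbbbcaa => cbcabcaa

aaa->ac; ba->; bb->a; cc->a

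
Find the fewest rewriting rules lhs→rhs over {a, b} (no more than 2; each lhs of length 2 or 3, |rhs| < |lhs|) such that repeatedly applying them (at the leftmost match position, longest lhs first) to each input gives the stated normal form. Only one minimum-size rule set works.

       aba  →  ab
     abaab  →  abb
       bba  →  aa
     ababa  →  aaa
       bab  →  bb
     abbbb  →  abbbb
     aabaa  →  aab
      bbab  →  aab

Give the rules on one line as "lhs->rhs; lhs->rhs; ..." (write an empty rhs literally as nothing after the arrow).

ba->b; bba->aa

  | aba => ab
  | abaab => abab => abb
  | bba => aa
  | ababa => abba => aaa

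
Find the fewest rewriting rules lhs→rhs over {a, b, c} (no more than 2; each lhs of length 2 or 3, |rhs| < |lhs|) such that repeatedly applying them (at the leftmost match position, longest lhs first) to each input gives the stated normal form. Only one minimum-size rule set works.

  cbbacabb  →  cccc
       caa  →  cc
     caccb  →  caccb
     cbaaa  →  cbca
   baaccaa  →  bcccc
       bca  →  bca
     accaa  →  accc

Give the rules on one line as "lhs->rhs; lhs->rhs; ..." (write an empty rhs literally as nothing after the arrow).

  | cbbacabb => caacabb => cccabb => cccaa => cccc
  | caa => cc
  | caccb
  | cbaaa => cbca

aa->c; bb->a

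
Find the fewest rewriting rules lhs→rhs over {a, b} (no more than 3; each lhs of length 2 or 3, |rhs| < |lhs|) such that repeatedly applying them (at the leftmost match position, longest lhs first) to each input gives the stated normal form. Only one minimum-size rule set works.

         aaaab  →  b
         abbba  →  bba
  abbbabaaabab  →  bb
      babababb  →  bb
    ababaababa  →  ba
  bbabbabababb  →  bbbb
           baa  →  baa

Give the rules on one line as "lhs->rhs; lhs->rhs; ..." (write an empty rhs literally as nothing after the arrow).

aab->b; ab->

  | aaaab => aab => b
  | abbba => bba
  | abbbabaaabab => bbabaaabab => bbaaabab => bbabab => bbab => bb
  | babababb => bababb => babb => bb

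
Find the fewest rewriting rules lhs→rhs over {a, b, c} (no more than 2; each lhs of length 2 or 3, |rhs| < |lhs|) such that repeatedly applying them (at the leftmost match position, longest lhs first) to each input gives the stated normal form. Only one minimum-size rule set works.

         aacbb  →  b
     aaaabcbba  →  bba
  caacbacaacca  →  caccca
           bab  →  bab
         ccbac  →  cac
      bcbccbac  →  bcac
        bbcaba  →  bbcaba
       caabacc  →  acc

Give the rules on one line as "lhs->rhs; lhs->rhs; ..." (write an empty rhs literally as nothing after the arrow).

  | aacbb => cbb => b
  | aaaabcbba => aabcbba => bcbba => bba
  | caacbacaacca => ccbacaacca => cacaacca => caccca
  | bab

aa->; cb->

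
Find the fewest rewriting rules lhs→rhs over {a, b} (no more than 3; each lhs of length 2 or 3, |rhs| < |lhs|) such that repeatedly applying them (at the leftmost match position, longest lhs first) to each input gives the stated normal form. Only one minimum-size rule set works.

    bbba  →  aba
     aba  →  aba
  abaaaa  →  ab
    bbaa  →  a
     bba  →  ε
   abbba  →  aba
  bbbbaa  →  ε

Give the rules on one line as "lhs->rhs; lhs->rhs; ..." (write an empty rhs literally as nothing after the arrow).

  | bbba => aba
  | aba
  | abaaaa => abaa => ab
  | bbaa => aaa => a

aa->; aab->ab; bb->a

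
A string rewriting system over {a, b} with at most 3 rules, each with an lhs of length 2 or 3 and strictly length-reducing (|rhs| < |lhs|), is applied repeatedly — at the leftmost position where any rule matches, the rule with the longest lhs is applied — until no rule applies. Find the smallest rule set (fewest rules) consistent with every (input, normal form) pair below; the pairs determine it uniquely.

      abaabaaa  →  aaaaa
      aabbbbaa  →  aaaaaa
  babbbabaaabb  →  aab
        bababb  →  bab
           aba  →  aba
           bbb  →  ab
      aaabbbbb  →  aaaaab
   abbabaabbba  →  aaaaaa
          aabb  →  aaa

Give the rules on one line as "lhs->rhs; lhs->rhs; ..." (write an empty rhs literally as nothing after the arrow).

  | abaabaaa => abbaaa => aaaaa
  | aabbbbaa => aaabbaa => aaaaaa
  | babbbabaaabb => baababaaabb => bbabaaabb => aabaaabb => aababb => aabaa => aab
  | bababb => babaa => bab

baa->b; bb->a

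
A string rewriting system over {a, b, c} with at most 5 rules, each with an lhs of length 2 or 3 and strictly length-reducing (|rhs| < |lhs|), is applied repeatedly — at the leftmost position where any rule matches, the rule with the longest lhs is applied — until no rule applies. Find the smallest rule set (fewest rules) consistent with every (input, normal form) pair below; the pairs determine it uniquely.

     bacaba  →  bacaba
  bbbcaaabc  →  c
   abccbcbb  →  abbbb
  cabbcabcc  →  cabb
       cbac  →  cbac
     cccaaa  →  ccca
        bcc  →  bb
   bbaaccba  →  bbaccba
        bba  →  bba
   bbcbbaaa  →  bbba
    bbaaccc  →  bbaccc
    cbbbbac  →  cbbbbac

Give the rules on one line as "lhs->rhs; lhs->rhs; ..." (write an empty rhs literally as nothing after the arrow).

aa->a; bc->; bca->c; bcc->bb

  | bacaba
  | bbbcaaabc => bbcaabc => bcabc => cbc => c
  | abccbcbb => abbbcbb => abbbb
  | cabbcabcc => cabcbcc => cabcc => cabb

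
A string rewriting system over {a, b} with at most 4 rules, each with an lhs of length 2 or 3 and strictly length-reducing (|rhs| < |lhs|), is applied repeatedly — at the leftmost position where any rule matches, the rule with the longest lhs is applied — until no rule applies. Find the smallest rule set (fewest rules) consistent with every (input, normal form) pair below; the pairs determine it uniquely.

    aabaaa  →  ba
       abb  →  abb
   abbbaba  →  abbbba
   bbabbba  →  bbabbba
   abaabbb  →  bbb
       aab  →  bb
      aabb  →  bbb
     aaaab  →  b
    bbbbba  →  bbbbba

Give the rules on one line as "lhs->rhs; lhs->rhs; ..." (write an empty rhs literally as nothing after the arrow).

  | aabaaa => bbaaa => ba
  | abb
  | abbbaba => abbbba
  | bbabbba

aa->b; aba->ba; baa->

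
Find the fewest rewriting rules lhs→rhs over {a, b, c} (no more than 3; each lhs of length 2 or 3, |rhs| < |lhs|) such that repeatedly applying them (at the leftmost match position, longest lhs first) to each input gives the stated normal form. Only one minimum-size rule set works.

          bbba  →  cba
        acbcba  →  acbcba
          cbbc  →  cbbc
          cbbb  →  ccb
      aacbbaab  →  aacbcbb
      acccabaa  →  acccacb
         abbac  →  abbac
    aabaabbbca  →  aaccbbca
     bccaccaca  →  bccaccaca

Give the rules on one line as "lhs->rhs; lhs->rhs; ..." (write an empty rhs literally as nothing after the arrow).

baa->cb; bbb->cb

  | bbba => cba
  | acbcba
  | cbbc
  | cbbb => ccb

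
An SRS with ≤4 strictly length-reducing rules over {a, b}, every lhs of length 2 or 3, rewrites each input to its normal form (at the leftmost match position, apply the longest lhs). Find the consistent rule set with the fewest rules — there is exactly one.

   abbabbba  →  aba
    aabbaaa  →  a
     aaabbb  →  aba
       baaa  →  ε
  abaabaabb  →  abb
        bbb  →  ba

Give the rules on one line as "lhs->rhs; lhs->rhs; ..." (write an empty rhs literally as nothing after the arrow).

aa->; baa->a; bbb->ba

  | abbabbba => abbabaa => abbaa => aba
  | aabbaaa => bbaaa => baa => a
  | aaabbb => abbb => aba
  | baaa => aa => ε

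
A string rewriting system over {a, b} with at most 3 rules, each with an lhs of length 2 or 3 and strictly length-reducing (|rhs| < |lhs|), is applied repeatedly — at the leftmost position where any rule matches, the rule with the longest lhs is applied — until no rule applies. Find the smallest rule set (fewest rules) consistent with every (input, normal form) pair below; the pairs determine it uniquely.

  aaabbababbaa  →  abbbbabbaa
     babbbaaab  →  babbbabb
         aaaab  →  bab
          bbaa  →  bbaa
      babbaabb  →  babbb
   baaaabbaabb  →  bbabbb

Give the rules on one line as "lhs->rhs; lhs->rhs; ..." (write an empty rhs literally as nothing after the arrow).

aaa->ab; aab->; aba->ba

  | aaabbababbaa => abbbababbaa => abbbbabbaa
  | babbbaaab => babbbabb
  | aaaab => abab => bab
  | bbaa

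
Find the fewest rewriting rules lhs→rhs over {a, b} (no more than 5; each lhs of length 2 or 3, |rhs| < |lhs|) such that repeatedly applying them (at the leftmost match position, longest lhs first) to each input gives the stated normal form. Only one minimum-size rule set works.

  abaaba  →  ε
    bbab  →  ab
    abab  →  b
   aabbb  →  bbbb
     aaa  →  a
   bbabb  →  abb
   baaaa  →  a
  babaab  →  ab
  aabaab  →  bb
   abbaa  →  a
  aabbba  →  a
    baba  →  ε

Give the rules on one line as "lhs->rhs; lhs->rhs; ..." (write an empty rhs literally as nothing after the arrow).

  | abaaba => aba => ε
  | bbab => bab => ab
  | abab => b
  | aabbb => bbbb

aa->a; aab->bb; aba->; ba->a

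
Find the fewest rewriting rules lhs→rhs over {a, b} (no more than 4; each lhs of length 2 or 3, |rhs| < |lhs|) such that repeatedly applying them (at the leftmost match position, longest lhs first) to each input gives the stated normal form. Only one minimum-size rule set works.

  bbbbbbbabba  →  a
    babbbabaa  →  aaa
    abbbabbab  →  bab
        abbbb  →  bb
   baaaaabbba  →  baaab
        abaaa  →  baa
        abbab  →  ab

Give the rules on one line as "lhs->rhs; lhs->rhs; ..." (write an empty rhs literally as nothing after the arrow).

  | bbbbbbbabba => aabbbbabba => abbabba => abba => a
  | babbbabaa => bbabaa => bbba => aaa
  | abbbabbab => babbab => bab
  | abbbb => bb

aba->b; abb->; bbb->aa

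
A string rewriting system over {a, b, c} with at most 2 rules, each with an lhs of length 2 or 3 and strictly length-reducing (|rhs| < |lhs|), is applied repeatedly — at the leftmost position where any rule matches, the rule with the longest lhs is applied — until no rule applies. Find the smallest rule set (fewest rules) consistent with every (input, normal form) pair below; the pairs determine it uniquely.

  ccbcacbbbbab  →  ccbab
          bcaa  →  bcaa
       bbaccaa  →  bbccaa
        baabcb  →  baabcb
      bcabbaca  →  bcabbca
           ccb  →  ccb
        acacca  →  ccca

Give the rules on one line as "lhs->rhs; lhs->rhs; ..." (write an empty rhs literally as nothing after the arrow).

  | ccbcacbbbbab => ccbccbbbbab => ccbcbbab => ccbab
  | bcaa
  | bbaccaa => bbccaa
  | baabcb

ac->c; cbb->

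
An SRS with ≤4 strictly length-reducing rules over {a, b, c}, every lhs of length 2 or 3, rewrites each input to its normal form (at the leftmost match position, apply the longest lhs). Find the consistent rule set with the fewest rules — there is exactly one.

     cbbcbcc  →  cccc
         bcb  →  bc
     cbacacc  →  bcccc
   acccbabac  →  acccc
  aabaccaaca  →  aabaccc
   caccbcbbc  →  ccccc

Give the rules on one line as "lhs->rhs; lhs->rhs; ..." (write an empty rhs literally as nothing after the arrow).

  | cbbcbcc => cbcbcc => ccbcc => cccc
  | bcb => bc
  | cbacacc => bccacc => bcccc
  | acccbabac => accbcbac => acccbac => accbcc => acccc

ca->c; cb->c; cba->bc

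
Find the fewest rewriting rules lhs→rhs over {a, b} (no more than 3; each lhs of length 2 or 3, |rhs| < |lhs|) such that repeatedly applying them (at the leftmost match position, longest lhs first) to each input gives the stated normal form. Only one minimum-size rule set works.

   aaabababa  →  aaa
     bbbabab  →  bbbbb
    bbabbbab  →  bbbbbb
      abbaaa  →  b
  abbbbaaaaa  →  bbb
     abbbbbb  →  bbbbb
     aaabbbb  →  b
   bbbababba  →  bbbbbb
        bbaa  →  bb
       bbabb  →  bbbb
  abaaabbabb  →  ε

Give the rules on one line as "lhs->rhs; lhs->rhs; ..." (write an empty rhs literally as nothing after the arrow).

ab->; ba->b

  | aaabababa => aaababa => aaaba => aaa
  | bbbabab => bbbbab => bbbbb
  | bbabbbab => bbbbbab => bbbbbb
  | abbaaa => baaa => baa => ba => b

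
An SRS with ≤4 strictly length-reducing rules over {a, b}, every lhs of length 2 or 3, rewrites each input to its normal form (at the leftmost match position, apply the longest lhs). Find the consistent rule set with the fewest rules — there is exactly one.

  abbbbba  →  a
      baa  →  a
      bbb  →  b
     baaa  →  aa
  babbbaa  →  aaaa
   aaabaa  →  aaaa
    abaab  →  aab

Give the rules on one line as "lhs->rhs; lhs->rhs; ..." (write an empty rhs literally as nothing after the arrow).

ba->; bab->aa; bb->

  | abbbbba => abbba => aba => a
  | baa => a
  | bbb => b
  | baaa => aa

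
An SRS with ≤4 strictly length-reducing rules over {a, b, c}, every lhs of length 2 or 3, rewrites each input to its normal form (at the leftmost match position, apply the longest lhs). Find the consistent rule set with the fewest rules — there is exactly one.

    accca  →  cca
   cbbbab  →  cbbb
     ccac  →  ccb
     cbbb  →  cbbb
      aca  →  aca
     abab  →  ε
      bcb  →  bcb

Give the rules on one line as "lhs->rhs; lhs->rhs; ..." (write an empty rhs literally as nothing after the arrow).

  | accca => cca
  | cbbbab => cbbb
  | ccac => ccb
  | cbbb

ab->; acc->c; cac->cb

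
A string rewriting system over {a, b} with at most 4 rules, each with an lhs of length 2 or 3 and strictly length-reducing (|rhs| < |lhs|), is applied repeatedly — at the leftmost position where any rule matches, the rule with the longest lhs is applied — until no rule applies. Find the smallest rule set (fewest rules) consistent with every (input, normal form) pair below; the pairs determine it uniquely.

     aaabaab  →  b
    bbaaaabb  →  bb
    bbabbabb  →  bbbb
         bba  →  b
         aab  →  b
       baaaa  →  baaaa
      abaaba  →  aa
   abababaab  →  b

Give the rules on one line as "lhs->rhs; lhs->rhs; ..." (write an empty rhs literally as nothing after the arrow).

  | aaabaab => aaaab => aaab => aab => ab => b
  | bbaaaabb => abaaabb => aaabb => aabb => abb => bb
  | bbabbabb => abbbabb => bbbabb => babbb => bbbb
  | bba => ab => b

ab->b; aba->a; bba->ab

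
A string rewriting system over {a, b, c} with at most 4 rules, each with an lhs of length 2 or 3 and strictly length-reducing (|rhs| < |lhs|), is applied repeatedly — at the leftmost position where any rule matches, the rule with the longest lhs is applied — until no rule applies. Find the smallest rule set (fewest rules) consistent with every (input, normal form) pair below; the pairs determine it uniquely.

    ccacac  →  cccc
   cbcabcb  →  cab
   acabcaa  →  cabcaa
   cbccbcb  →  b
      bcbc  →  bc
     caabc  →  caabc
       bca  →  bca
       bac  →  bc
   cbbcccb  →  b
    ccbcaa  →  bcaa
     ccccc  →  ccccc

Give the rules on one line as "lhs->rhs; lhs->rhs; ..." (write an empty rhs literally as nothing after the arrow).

  | ccacac => cccac => cccc
  | cbcabcb => cabcb => cab
  | acabcaa => cabcaa
  | cbccbcb => ccbcb => bcb => b

ac->c; cb->; ccb->b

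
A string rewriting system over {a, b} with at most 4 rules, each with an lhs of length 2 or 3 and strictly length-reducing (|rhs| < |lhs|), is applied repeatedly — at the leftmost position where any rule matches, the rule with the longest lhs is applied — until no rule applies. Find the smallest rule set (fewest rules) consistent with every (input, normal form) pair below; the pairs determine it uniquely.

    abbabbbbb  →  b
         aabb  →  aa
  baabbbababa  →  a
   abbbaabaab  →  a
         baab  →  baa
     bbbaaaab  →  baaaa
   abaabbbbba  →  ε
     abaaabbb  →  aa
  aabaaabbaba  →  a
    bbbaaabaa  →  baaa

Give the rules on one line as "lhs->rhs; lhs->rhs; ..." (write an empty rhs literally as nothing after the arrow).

ab->a; aba->; bb->

  | abbabbbbb => ababbbbb => bbbbb => bbb => b
  | aabb => aab => aa
  | baabbbababa => baabbababa => baabababa => bababa => bba => a
  | abbbaabaab => abbaabaab => abaabaab => abaab => ab => a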